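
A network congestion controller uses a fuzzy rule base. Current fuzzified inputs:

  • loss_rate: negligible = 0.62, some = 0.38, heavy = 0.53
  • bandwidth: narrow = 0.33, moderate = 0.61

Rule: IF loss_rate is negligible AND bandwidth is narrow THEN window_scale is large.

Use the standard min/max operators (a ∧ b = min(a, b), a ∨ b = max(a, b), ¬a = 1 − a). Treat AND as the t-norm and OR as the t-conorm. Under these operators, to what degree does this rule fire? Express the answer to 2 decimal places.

0.33

firing strength: negligible=0.62, narrow=0.33; AND[min(a, b)] → w = 0.33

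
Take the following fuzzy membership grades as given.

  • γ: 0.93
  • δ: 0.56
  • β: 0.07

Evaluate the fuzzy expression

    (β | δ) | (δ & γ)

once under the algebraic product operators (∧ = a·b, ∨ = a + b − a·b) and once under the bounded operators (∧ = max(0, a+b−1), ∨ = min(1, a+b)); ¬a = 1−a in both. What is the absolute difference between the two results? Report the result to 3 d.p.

Under algebraic product:
  β | δ = a + b − a·b on (0.0700, 0.5600) = 0.5908
  δ & γ = a·b on (0.5600, 0.9300) = 0.5208
  (β | δ) | (δ & γ) = a + b − a·b on (0.5908, 0.5208) = 0.8039
  → value = 0.8039
Under bounded:
  β | δ = min(1, a+b) on (0.07, 0.56) = 0.63
  δ & γ = max(0, a+b−1) on (0.56, 0.93) = 0.49
  (β | δ) | (δ & γ) = min(1, a+b) on (0.63, 0.49) = 1.00
  → value = 1.0000
|0.8039 − 1.0000| = 0.196

0.196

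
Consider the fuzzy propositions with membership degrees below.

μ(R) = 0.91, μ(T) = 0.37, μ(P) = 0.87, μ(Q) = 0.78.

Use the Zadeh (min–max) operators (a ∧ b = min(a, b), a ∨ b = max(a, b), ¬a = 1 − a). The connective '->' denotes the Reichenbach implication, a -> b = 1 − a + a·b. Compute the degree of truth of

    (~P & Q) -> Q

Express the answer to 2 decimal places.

0.97

~P = 1 − 0.87 = 0.13
~P & Q = min(a, b) on (0.13, 0.78) = 0.13
(~P & Q) -> Q  [Reichenbach: 1 − a + a·b] with a=0.13, b=0.78 → 0.97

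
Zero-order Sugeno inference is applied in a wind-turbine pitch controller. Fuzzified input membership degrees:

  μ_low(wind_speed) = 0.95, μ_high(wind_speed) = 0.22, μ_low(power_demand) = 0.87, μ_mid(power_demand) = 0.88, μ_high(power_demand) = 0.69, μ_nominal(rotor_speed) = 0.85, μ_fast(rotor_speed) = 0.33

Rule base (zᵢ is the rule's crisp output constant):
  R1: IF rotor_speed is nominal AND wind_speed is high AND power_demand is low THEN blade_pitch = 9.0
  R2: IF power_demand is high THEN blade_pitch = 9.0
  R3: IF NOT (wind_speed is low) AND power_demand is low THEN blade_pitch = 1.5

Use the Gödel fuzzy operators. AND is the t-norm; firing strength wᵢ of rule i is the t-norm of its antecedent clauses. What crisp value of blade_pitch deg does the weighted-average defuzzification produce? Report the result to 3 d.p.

8.609

R1 (z=9.0): nominal=0.85, high=0.22, low=0.87; AND[min(a, b)] → w = 0.22
R2 (z=9.0): high=0.69 → w = 0.69
R3 (z=1.5): ¬low=1−0.95=0.05, low=0.87; AND[min(a, b)] → w = 0.05
Weighted average = (0.22·9.0 + 0.69·9.0 + 0.05·1.5) / (0.22 + 0.69 + 0.05)
  = 8.2650 / 0.9600 = 8.609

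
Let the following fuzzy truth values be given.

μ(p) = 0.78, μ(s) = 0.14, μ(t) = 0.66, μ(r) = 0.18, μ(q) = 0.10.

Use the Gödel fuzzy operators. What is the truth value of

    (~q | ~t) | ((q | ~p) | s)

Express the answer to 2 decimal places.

~q = 1 − 0.10 = 0.90
~t = 1 − 0.66 = 0.34
~q | ~t = max(a, b) on (0.90, 0.34) = 0.90
~p = 1 − 0.78 = 0.22
q | ~p = max(a, b) on (0.10, 0.22) = 0.22
(q | ~p) | s = max(a, b) on (0.22, 0.14) = 0.22
(~q | ~t) | ((q | ~p) | s) = max(a, b) on (0.90, 0.22) = 0.90

0.90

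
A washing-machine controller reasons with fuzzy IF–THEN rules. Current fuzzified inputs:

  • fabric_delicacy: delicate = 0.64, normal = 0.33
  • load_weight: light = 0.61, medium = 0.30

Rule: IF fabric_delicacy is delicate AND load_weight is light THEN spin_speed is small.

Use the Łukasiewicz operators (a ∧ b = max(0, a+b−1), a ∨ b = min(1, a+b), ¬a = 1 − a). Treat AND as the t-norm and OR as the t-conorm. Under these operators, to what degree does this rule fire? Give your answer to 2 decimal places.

firing strength: delicate=0.64, light=0.61; AND[max(0, a+b−1)] → w = 0.25

0.25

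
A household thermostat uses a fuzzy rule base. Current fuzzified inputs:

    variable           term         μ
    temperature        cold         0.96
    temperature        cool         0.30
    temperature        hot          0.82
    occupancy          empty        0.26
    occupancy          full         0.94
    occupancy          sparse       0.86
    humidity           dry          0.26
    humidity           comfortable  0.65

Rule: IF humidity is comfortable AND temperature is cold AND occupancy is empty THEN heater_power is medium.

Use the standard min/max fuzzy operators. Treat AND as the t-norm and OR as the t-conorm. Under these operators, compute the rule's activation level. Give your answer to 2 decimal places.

0.26

firing strength: comfortable=0.65, cold=0.96, empty=0.26; AND[min(a, b)] → w = 0.26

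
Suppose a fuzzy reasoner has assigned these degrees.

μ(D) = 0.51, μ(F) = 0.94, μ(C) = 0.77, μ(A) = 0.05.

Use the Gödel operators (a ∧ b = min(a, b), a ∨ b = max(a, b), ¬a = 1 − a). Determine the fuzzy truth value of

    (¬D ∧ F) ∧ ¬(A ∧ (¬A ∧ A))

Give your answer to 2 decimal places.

¬D = 1 − 0.51 = 0.49
¬D ∧ F = min(a, b) on (0.49, 0.94) = 0.49
¬A = 1 − 0.05 = 0.95
¬A ∧ A = min(a, b) on (0.95, 0.05) = 0.05
A ∧ (¬A ∧ A) = min(a, b) on (0.05, 0.05) = 0.05
¬(A ∧ (¬A ∧ A)) = 1 − 0.05 = 0.95
(¬D ∧ F) ∧ ¬(A ∧ (¬A ∧ A)) = min(a, b) on (0.49, 0.95) = 0.49

0.49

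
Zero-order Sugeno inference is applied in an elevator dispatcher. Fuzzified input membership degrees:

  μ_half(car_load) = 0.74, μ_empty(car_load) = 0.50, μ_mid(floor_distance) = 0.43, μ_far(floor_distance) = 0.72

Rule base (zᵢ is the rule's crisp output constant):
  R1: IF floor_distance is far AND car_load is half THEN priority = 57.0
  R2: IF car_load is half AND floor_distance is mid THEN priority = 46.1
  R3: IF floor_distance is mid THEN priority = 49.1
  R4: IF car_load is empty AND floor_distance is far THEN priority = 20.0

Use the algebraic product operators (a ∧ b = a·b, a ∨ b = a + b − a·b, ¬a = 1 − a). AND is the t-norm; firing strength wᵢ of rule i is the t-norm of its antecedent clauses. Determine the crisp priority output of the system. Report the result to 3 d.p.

44.699

R1 (z=57.0): far=0.72, half=0.74; AND[a·b] → w = 0.5328
R2 (z=46.1): half=0.74, mid=0.43; AND[a·b] → w = 0.3182
R3 (z=49.1): mid=0.43 → w = 0.4300
R4 (z=20.0): empty=0.50, far=0.72; AND[a·b] → w = 0.3600
Weighted average = (0.5328·57.0 + 0.3182·46.1 + 0.4300·49.1 + 0.3600·20.0) / (0.5328 + 0.3182 + 0.4300 + 0.3600)
  = 73.3516 / 1.6410 = 44.699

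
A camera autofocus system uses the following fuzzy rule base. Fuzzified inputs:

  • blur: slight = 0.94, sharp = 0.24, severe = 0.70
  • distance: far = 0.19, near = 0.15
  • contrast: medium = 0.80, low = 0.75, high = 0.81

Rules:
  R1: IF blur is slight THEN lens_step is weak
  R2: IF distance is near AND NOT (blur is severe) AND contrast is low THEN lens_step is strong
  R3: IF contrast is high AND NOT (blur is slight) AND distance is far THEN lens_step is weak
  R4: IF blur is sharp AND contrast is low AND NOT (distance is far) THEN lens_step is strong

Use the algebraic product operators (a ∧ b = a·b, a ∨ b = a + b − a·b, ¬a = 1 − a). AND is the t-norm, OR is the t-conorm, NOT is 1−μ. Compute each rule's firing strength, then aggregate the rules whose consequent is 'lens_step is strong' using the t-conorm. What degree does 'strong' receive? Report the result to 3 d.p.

0.175

R1: slight=0.94 → w = 0.9400
R2: near=0.15, ¬severe=1−0.70=0.30, low=0.75; AND[a·b] → w = 0.0338
R3: high=0.81, ¬slight=1−0.94=0.06, far=0.19; AND[a·b] → w = 0.0092
R4: sharp=0.24, low=0.75, ¬far=1−0.19=0.81; AND[a·b] → w = 0.1458
Rules with consequent 'strong': {R2, R4} → strengths 0.0338, 0.1458
Aggregate via t-conorm [a + b − a·b]: 0.1746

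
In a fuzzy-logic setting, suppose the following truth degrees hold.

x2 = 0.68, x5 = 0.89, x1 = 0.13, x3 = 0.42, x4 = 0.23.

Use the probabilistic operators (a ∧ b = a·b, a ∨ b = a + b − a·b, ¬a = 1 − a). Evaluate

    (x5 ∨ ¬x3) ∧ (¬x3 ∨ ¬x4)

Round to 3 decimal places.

0.862

¬x3 = 1 − 0.4200 = 0.5800
x5 ∨ ¬x3 = a + b − a·b on (0.8900, 0.5800) = 0.9538
¬x3 = 1 − 0.4200 = 0.5800
¬x4 = 1 − 0.2300 = 0.7700
¬x3 ∨ ¬x4 = a + b − a·b on (0.5800, 0.7700) = 0.9034
(x5 ∨ ¬x3) ∧ (¬x3 ∨ ¬x4) = a·b on (0.9538, 0.9034) = 0.8617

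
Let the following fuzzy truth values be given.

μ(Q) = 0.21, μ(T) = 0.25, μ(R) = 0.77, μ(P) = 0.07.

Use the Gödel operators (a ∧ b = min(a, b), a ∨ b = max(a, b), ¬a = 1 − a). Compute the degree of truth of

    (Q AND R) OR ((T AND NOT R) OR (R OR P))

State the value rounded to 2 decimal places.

Q AND R = min(a, b) on (0.21, 0.77) = 0.21
NOT R = 1 − 0.77 = 0.23
T AND NOT R = min(a, b) on (0.25, 0.23) = 0.23
R OR P = max(a, b) on (0.77, 0.07) = 0.77
(T AND NOT R) OR (R OR P) = max(a, b) on (0.23, 0.77) = 0.77
(Q AND R) OR ((T AND NOT R) OR (R OR P)) = max(a, b) on (0.21, 0.77) = 0.77

0.77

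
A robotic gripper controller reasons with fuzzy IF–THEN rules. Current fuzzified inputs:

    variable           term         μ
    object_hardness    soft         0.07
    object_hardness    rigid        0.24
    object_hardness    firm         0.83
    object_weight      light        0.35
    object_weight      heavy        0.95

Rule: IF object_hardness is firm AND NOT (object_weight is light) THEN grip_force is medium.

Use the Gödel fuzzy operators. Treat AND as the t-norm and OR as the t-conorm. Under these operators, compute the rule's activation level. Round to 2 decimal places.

firing strength: firm=0.83, ¬light=1−0.35=0.65; AND[min(a, b)] → w = 0.65

0.65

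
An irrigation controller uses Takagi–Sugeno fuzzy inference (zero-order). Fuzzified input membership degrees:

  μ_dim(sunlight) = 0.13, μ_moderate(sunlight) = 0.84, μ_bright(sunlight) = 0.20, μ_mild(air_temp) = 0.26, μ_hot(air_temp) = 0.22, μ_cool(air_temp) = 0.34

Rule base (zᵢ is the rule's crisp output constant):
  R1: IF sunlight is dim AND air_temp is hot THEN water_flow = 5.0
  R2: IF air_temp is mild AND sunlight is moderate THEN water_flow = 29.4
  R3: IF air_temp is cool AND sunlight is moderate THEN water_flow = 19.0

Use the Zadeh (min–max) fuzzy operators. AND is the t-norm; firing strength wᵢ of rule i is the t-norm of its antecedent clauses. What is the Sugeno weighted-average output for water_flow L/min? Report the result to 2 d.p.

20.21

R1 (z=5.0): dim=0.13, hot=0.22; AND[min(a, b)] → w = 0.13
R2 (z=29.4): mild=0.26, moderate=0.84; AND[min(a, b)] → w = 0.26
R3 (z=19.0): cool=0.34, moderate=0.84; AND[min(a, b)] → w = 0.34
Weighted average = (0.13·5.0 + 0.26·29.4 + 0.34·19.0) / (0.13 + 0.26 + 0.34)
  = 14.7540 / 0.7300 = 20.21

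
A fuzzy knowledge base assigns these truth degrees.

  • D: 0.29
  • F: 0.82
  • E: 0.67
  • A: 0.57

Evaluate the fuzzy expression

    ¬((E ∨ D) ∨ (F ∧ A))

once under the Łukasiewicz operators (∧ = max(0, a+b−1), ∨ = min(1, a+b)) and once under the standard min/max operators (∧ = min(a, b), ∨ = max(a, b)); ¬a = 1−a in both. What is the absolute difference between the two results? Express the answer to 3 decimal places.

Under Łukasiewicz:
  E ∨ D = min(1, a+b) on (0.67, 0.29) = 0.96
  F ∧ A = max(0, a+b−1) on (0.82, 0.57) = 0.39
  (E ∨ D) ∨ (F ∧ A) = min(1, a+b) on (0.96, 0.39) = 1.00
  ¬((E ∨ D) ∨ (F ∧ A)) = 1 − 1.00 = 0.00
  → value = 0.0000
Under standard min/max:
  E ∨ D = max(a, b) on (0.67, 0.29) = 0.67
  F ∧ A = min(a, b) on (0.82, 0.57) = 0.57
  (E ∨ D) ∨ (F ∧ A) = max(a, b) on (0.67, 0.57) = 0.67
  ¬((E ∨ D) ∨ (F ∧ A)) = 1 − 0.67 = 0.33
  → value = 0.3300
|0.0000 − 0.3300| = 0.330

0.330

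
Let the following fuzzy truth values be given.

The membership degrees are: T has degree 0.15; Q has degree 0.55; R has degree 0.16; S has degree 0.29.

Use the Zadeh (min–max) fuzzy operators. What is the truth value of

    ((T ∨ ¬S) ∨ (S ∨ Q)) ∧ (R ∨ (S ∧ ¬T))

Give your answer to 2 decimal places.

¬S = 1 − 0.29 = 0.71
T ∨ ¬S = max(a, b) on (0.15, 0.71) = 0.71
S ∨ Q = max(a, b) on (0.29, 0.55) = 0.55
(T ∨ ¬S) ∨ (S ∨ Q) = max(a, b) on (0.71, 0.55) = 0.71
¬T = 1 − 0.15 = 0.85
S ∧ ¬T = min(a, b) on (0.29, 0.85) = 0.29
R ∨ (S ∧ ¬T) = max(a, b) on (0.16, 0.29) = 0.29
((T ∨ ¬S) ∨ (S ∨ Q)) ∧ (R ∨ (S ∧ ¬T)) = min(a, b) on (0.71, 0.29) = 0.29

0.29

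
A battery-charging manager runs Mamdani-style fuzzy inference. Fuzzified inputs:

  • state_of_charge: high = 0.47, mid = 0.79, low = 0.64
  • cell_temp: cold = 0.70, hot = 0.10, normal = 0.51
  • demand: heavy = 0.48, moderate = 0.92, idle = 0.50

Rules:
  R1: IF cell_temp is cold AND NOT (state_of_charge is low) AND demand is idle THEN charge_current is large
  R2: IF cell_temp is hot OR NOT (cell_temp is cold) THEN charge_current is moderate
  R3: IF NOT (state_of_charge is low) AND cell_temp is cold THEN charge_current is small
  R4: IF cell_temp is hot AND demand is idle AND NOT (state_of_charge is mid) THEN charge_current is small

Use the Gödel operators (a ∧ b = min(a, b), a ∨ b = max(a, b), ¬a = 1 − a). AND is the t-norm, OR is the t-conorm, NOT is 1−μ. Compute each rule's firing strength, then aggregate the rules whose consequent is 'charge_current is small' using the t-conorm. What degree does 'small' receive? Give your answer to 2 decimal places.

0.36

R1: cold=0.70, ¬low=1−0.64=0.36, idle=0.50; AND[min(a, b)] → w = 0.36
R2: hot=0.10, ¬cold=1−0.70=0.30; OR[max(a, b)] → w = 0.30
R3: ¬low=1−0.64=0.36, cold=0.70; AND[min(a, b)] → w = 0.36
R4: hot=0.10, idle=0.50, ¬mid=1−0.79=0.21; AND[min(a, b)] → w = 0.10
Rules with consequent 'small': {R3, R4} → strengths 0.36, 0.10
Aggregate via t-conorm [max(a, b)]: 0.36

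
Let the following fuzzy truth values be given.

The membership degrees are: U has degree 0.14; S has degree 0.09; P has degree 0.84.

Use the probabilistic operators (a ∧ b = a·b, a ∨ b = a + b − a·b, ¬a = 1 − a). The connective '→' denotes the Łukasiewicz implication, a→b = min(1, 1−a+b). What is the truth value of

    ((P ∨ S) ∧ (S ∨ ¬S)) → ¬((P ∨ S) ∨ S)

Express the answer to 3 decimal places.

P ∨ S = a + b − a·b on (0.8400, 0.0900) = 0.8544
¬S = 1 − 0.0900 = 0.9100
S ∨ ¬S = a + b − a·b on (0.0900, 0.9100) = 0.9181
(P ∨ S) ∧ (S ∨ ¬S) = a·b on (0.8544, 0.9181) = 0.7844
P ∨ S = a + b − a·b on (0.8400, 0.0900) = 0.8544
(P ∨ S) ∨ S = a + b − a·b on (0.8544, 0.0900) = 0.8675
¬((P ∨ S) ∨ S) = 1 − 0.8675 = 0.1325
((P ∨ S) ∧ (S ∨ ¬S)) → ¬((P ∨ S) ∨ S)  [Łukasiewicz: min(1, 1−a+b)] with a=0.7844, b=0.1325 → 0.3481

0.348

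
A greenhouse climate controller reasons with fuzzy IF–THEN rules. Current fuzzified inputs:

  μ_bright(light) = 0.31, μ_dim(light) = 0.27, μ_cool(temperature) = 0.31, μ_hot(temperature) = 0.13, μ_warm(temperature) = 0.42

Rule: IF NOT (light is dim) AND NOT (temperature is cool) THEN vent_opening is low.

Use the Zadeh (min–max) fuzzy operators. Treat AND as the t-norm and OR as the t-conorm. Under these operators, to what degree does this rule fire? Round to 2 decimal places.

firing strength: ¬dim=1−0.27=0.73, ¬cool=1−0.31=0.69; AND[min(a, b)] → w = 0.69

0.69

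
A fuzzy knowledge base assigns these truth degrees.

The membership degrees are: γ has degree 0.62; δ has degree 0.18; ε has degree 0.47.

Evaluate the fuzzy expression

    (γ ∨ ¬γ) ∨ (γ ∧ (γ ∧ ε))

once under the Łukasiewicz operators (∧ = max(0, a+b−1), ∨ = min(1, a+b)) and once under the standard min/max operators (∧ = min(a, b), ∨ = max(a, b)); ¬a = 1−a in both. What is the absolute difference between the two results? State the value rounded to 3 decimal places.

Under Łukasiewicz:
  ¬γ = 1 − 0.62 = 0.38
  γ ∨ ¬γ = min(1, a+b) on (0.62, 0.38) = 1.00
  γ ∧ ε = max(0, a+b−1) on (0.62, 0.47) = 0.09
  γ ∧ (γ ∧ ε) = max(0, a+b−1) on (0.62, 0.09) = 0.00
  (γ ∨ ¬γ) ∨ (γ ∧ (γ ∧ ε)) = min(1, a+b) on (1.00, 0.00) = 1.00
  → value = 1.0000
Under standard min/max:
  ¬γ = 1 − 0.62 = 0.38
  γ ∨ ¬γ = max(a, b) on (0.62, 0.38) = 0.62
  γ ∧ ε = min(a, b) on (0.62, 0.47) = 0.47
  γ ∧ (γ ∧ ε) = min(a, b) on (0.62, 0.47) = 0.47
  (γ ∨ ¬γ) ∨ (γ ∧ (γ ∧ ε)) = max(a, b) on (0.62, 0.47) = 0.62
  → value = 0.6200
|1.0000 − 0.6200| = 0.380

0.380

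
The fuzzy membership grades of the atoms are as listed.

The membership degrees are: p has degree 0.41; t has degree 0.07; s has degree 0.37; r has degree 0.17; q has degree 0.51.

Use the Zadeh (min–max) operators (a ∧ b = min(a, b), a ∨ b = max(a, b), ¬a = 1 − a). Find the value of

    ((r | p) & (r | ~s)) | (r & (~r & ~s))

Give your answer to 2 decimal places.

0.41

r | p = max(a, b) on (0.17, 0.41) = 0.41
~s = 1 − 0.37 = 0.63
r | ~s = max(a, b) on (0.17, 0.63) = 0.63
(r | p) & (r | ~s) = min(a, b) on (0.41, 0.63) = 0.41
~r = 1 − 0.17 = 0.83
~s = 1 − 0.37 = 0.63
~r & ~s = min(a, b) on (0.83, 0.63) = 0.63
r & (~r & ~s) = min(a, b) on (0.17, 0.63) = 0.17
((r | p) & (r | ~s)) | (r & (~r & ~s)) = max(a, b) on (0.41, 0.17) = 0.41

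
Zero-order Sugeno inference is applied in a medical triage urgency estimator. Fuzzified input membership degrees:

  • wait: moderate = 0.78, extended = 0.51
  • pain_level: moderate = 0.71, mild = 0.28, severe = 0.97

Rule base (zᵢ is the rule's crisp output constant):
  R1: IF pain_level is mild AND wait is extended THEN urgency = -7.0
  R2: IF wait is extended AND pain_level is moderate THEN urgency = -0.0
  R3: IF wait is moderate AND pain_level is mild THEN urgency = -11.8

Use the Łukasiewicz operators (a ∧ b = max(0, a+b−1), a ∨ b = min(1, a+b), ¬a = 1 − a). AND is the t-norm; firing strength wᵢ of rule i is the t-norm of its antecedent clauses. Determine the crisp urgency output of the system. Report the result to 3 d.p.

-2.529

R1 (z=-7.0): mild=0.28, extended=0.51; AND[max(0, a+b−1)] → w = 0.00
R2 (z=-0.0): extended=0.51, moderate=0.71; AND[max(0, a+b−1)] → w = 0.22
R3 (z=-11.8): moderate=0.78, mild=0.28; AND[max(0, a+b−1)] → w = 0.06
Weighted average = (0.00·-7.0 + 0.22·-0.0 + 0.06·-11.8) / (0.00 + 0.22 + 0.06)
  = -0.7080 / 0.2800 = -2.529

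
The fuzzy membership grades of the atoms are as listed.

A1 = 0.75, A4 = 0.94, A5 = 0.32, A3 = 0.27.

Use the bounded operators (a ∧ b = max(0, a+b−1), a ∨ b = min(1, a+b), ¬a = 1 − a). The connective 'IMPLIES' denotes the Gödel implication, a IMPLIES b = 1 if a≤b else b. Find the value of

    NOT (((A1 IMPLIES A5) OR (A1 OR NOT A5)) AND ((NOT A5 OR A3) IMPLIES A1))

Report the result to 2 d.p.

A1 IMPLIES A5  [Gödel: 1 if a≤b else b] with a=0.75, b=0.32 → 0.32
NOT A5 = 1 − 0.32 = 0.68
A1 OR NOT A5 = min(1, a+b) on (0.75, 0.68) = 1.00
(A1 IMPLIES A5) OR (A1 OR NOT A5) = min(1, a+b) on (0.32, 1.00) = 1.00
NOT A5 = 1 − 0.32 = 0.68
NOT A5 OR A3 = min(1, a+b) on (0.68, 0.27) = 0.95
(NOT A5 OR A3) IMPLIES A1  [Gödel: 1 if a≤b else b] with a=0.95, b=0.75 → 0.75
((A1 IMPLIES A5) OR (A1 OR NOT A5)) AND ((NOT A5 OR A3) IMPLIES A1) = max(0, a+b−1) on (1.00, 0.75) = 0.75
NOT (((A1 IMPLIES A5) OR (A1 OR NOT A5)) AND ((NOT A5 OR A3) IMPLIES A1)) = 1 − 0.75 = 0.25

0.25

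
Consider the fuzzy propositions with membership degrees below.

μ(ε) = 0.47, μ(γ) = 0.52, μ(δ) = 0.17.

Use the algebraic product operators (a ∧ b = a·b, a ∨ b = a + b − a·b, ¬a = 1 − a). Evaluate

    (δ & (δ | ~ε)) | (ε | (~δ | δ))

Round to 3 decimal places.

0.933

~ε = 1 − 0.4700 = 0.5300
δ | ~ε = a + b − a·b on (0.1700, 0.5300) = 0.6099
δ & (δ | ~ε) = a·b on (0.1700, 0.6099) = 0.1037
~δ = 1 − 0.1700 = 0.8300
~δ | δ = a + b − a·b on (0.8300, 0.1700) = 0.8589
ε | (~δ | δ) = a + b − a·b on (0.4700, 0.8589) = 0.9252
(δ & (δ | ~ε)) | (ε | (~δ | δ)) = a + b − a·b on (0.1037, 0.9252) = 0.9330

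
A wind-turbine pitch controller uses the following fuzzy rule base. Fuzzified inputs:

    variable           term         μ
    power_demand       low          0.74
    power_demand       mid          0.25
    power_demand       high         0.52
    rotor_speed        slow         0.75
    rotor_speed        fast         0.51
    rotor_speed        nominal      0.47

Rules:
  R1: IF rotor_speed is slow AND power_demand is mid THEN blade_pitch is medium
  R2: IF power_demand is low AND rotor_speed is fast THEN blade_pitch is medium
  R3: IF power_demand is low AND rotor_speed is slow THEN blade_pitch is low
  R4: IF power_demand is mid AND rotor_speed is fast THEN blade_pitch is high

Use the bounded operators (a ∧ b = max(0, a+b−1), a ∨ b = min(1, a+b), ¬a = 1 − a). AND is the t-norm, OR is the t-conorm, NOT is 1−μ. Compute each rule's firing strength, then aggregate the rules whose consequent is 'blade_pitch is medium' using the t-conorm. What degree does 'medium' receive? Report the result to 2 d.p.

R1: slow=0.75, mid=0.25; AND[max(0, a+b−1)] → w = 0.00
R2: low=0.74, fast=0.51; AND[max(0, a+b−1)] → w = 0.25
R3: low=0.74, slow=0.75; AND[max(0, a+b−1)] → w = 0.49
R4: mid=0.25, fast=0.51; AND[max(0, a+b−1)] → w = 0.00
Rules with consequent 'medium': {R1, R2} → strengths 0.00, 0.25
Aggregate via t-conorm [min(1, a+b)]: 0.25

0.25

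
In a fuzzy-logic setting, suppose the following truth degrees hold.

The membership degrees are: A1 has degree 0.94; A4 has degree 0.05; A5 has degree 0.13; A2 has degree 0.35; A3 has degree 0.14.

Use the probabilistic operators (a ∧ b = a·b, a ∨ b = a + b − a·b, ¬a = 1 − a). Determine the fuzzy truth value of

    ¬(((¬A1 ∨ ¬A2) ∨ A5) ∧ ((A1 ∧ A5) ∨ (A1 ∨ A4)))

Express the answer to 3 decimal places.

0.322

¬A1 = 1 − 0.9400 = 0.0600
¬A2 = 1 − 0.3500 = 0.6500
¬A1 ∨ ¬A2 = a + b − a·b on (0.0600, 0.6500) = 0.6710
(¬A1 ∨ ¬A2) ∨ A5 = a + b − a·b on (0.6710, 0.1300) = 0.7138
A1 ∧ A5 = a·b on (0.9400, 0.1300) = 0.1222
A1 ∨ A4 = a + b − a·b on (0.9400, 0.0500) = 0.9430
(A1 ∧ A5) ∨ (A1 ∨ A4) = a + b − a·b on (0.1222, 0.9430) = 0.9500
((¬A1 ∨ ¬A2) ∨ A5) ∧ ((A1 ∧ A5) ∨ (A1 ∨ A4)) = a·b on (0.7138, 0.9500) = 0.6781
¬(((¬A1 ∨ ¬A2) ∨ A5) ∧ ((A1 ∧ A5) ∨ (A1 ∨ A4))) = 1 − 0.6781 = 0.3219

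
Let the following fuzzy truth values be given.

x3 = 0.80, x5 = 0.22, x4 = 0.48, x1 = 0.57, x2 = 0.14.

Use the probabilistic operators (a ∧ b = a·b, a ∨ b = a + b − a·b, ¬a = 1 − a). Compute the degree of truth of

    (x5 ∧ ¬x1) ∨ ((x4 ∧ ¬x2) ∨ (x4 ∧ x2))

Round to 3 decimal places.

¬x1 = 1 − 0.5700 = 0.4300
x5 ∧ ¬x1 = a·b on (0.2200, 0.4300) = 0.0946
¬x2 = 1 − 0.1400 = 0.8600
x4 ∧ ¬x2 = a·b on (0.4800, 0.8600) = 0.4128
x4 ∧ x2 = a·b on (0.4800, 0.1400) = 0.0672
(x4 ∧ ¬x2) ∨ (x4 ∧ x2) = a + b − a·b on (0.4128, 0.0672) = 0.4523
(x5 ∧ ¬x1) ∨ ((x4 ∧ ¬x2) ∨ (x4 ∧ x2)) = a + b − a·b on (0.0946, 0.4523) = 0.5041

0.504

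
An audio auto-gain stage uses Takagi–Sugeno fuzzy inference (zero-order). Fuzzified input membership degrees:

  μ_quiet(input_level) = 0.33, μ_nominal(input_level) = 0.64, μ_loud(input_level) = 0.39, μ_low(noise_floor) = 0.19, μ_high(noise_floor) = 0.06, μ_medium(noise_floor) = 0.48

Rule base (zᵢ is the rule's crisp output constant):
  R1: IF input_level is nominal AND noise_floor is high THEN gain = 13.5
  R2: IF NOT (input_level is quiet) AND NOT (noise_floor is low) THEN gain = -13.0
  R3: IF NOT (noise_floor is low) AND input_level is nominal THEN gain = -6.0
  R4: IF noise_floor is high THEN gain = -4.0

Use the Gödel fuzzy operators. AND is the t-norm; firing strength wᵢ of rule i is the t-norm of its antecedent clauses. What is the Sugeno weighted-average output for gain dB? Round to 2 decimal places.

R1 (z=13.5): nominal=0.64, high=0.06; AND[min(a, b)] → w = 0.06
R2 (z=-13.0): ¬quiet=1−0.33=0.67, ¬low=1−0.19=0.81; AND[min(a, b)] → w = 0.67
R3 (z=-6.0): ¬low=1−0.19=0.81, nominal=0.64; AND[min(a, b)] → w = 0.64
R4 (z=-4.0): high=0.06 → w = 0.06
Weighted average = (0.06·13.5 + 0.67·-13.0 + 0.64·-6.0 + 0.06·-4.0) / (0.06 + 0.67 + 0.64 + 0.06)
  = -11.9800 / 1.4300 = -8.38

-8.38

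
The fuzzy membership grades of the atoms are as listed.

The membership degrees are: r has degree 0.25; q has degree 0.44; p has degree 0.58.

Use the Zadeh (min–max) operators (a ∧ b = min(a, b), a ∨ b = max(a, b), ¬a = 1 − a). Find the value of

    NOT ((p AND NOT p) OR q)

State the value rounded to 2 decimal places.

0.56

NOT p = 1 − 0.58 = 0.42
p AND NOT p = min(a, b) on (0.58, 0.42) = 0.42
(p AND NOT p) OR q = max(a, b) on (0.42, 0.44) = 0.44
NOT ((p AND NOT p) OR q) = 1 − 0.44 = 0.56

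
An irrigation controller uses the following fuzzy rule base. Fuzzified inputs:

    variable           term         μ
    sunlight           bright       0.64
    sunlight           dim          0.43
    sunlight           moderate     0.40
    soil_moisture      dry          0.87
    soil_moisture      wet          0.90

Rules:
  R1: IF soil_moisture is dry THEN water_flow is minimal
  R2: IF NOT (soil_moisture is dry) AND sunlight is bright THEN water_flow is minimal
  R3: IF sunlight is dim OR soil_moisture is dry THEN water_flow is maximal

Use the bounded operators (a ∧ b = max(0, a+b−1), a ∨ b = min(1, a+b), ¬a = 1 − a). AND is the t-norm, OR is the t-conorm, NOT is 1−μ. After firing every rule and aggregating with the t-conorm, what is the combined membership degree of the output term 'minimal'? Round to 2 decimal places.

R1: dry=0.87 → w = 0.87
R2: ¬dry=1−0.87=0.13, bright=0.64; AND[max(0, a+b−1)] → w = 0.00
R3: dim=0.43, dry=0.87; OR[min(1, a+b)] → w = 1.00
Rules with consequent 'minimal': {R1, R2} → strengths 0.87, 0.00
Aggregate via t-conorm [min(1, a+b)]: 0.87

0.87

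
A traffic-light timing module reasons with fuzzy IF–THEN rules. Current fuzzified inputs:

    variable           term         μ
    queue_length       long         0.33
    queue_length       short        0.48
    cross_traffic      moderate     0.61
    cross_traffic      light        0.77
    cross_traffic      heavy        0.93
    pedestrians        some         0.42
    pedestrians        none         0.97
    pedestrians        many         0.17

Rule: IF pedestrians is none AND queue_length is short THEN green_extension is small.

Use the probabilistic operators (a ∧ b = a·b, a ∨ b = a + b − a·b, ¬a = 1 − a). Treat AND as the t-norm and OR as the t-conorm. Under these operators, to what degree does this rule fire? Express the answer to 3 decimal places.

firing strength: none=0.97, short=0.48; AND[a·b] → w = 0.4656

0.466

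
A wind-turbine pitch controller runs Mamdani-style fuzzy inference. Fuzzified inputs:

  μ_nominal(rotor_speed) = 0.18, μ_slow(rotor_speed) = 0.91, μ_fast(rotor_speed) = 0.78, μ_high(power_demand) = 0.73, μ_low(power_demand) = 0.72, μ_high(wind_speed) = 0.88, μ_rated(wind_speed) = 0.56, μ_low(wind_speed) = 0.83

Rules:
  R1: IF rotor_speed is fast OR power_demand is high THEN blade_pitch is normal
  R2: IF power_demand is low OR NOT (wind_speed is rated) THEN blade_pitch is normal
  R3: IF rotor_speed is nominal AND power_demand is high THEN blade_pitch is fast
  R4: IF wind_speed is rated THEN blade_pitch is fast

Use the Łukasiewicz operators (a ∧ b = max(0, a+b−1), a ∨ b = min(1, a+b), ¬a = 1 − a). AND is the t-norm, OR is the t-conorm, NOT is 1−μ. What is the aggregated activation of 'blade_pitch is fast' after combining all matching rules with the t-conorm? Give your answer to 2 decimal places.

0.56

R1: fast=0.78, high=0.73; OR[min(1, a+b)] → w = 1.00
R2: low=0.72, ¬rated=1−0.56=0.44; OR[min(1, a+b)] → w = 1.00
R3: nominal=0.18, high=0.73; AND[max(0, a+b−1)] → w = 0.00
R4: rated=0.56 → w = 0.56
Rules with consequent 'fast': {R3, R4} → strengths 0.00, 0.56
Aggregate via t-conorm [min(1, a+b)]: 0.56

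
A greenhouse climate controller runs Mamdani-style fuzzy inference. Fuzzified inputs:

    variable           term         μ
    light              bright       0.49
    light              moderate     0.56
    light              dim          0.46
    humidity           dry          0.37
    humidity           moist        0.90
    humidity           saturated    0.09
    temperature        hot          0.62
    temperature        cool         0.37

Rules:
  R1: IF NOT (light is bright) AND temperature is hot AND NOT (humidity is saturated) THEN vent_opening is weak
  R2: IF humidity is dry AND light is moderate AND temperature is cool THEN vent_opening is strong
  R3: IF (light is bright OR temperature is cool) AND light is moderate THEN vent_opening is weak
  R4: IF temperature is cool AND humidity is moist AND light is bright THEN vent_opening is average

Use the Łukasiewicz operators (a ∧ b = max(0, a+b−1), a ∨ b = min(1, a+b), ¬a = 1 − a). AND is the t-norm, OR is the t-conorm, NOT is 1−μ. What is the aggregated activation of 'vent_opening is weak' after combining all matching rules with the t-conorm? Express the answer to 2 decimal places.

0.46

R1: ¬bright=1−0.49=0.51, hot=0.62, ¬saturated=1−0.09=0.91; AND[max(0, a+b−1)] → w = 0.04
R2: dry=0.37, moderate=0.56, cool=0.37; AND[max(0, a+b−1)] → w = 0.00
R3: (bright=0.49 OR cool=0.37) = 0.86; AND[max(0, a+b−1)] with moderate=0.56 → w = 0.42
R4: cool=0.37, moist=0.90, bright=0.49; AND[max(0, a+b−1)] → w = 0.00
Rules with consequent 'weak': {R1, R3} → strengths 0.04, 0.42
Aggregate via t-conorm [min(1, a+b)]: 0.46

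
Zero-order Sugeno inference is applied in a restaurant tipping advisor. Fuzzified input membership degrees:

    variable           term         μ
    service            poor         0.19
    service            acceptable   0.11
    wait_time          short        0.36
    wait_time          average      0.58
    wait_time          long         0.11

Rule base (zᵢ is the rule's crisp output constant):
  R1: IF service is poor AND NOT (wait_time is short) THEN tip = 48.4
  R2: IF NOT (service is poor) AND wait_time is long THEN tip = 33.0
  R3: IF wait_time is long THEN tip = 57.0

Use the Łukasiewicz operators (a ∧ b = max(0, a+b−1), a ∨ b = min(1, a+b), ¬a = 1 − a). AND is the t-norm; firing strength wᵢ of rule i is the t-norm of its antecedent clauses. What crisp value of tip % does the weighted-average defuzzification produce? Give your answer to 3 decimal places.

57.000

R1 (z=48.4): poor=0.19, ¬short=1−0.36=0.64; AND[max(0, a+b−1)] → w = 0.00
R2 (z=33.0): ¬poor=1−0.19=0.81, long=0.11; AND[max(0, a+b−1)] → w = 0.00
R3 (z=57.0): long=0.11 → w = 0.11
Weighted average = (0.00·48.4 + 0.00·33.0 + 0.11·57.0) / (0.00 + 0.00 + 0.11)
  = 6.2700 / 0.1100 = 57.000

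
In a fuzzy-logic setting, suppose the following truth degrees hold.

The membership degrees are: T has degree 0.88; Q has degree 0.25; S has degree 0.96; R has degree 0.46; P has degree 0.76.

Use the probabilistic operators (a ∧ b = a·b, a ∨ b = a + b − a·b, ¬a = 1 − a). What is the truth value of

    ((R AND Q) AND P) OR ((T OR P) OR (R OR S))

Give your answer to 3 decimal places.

0.999

R AND Q = a·b on (0.4600, 0.2500) = 0.1150
(R AND Q) AND P = a·b on (0.1150, 0.7600) = 0.0874
T OR P = a + b − a·b on (0.8800, 0.7600) = 0.9712
R OR S = a + b − a·b on (0.4600, 0.9600) = 0.9784
(T OR P) OR (R OR S) = a + b − a·b on (0.9712, 0.9784) = 0.9994
((R AND Q) AND P) OR ((T OR P) OR (R OR S)) = a + b − a·b on (0.0874, 0.9994) = 0.9994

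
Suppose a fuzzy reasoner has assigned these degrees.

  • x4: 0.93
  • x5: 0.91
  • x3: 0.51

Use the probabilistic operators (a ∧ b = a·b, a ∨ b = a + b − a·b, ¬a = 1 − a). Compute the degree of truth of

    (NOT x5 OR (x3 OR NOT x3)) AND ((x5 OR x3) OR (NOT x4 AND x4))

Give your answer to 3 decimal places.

NOT x5 = 1 − 0.9100 = 0.0900
NOT x3 = 1 − 0.5100 = 0.4900
x3 OR NOT x3 = a + b − a·b on (0.5100, 0.4900) = 0.7501
NOT x5 OR (x3 OR NOT x3) = a + b − a·b on (0.0900, 0.7501) = 0.7726
x5 OR x3 = a + b − a·b on (0.9100, 0.5100) = 0.9559
NOT x4 = 1 − 0.9300 = 0.0700
NOT x4 AND x4 = a·b on (0.0700, 0.9300) = 0.0651
(x5 OR x3) OR (NOT x4 AND x4) = a + b − a·b on (0.9559, 0.0651) = 0.9588
(NOT x5 OR (x3 OR NOT x3)) AND ((x5 OR x3) OR (NOT x4 AND x4)) = a·b on (0.7726, 0.9588) = 0.7407

0.741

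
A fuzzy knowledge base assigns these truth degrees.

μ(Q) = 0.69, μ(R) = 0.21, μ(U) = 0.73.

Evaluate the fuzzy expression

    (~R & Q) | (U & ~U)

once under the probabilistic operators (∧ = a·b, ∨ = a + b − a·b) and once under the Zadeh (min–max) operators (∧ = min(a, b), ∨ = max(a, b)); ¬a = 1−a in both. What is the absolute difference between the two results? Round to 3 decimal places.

Under probabilistic:
  ~R = 1 − 0.2100 = 0.7900
  ~R & Q = a·b on (0.7900, 0.6900) = 0.5451
  ~U = 1 − 0.7300 = 0.2700
  U & ~U = a·b on (0.7300, 0.2700) = 0.1971
  (~R & Q) | (U & ~U) = a + b − a·b on (0.5451, 0.1971) = 0.6348
  → value = 0.6348
Under Zadeh (min–max):
  ~R = 1 − 0.21 = 0.79
  ~R & Q = min(a, b) on (0.79, 0.69) = 0.69
  ~U = 1 − 0.73 = 0.27
  U & ~U = min(a, b) on (0.73, 0.27) = 0.27
  (~R & Q) | (U & ~U) = max(a, b) on (0.69, 0.27) = 0.69
  → value = 0.6900
|0.6348 − 0.6900| = 0.055

0.055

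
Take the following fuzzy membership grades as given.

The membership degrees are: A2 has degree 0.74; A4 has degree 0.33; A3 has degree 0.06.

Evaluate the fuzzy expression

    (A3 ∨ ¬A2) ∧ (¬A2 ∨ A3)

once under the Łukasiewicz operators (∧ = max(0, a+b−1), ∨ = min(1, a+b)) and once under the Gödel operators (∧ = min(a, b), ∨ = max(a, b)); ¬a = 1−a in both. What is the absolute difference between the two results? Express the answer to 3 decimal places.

0.260

Under Łukasiewicz:
  ¬A2 = 1 − 0.74 = 0.26
  A3 ∨ ¬A2 = min(1, a+b) on (0.06, 0.26) = 0.32
  ¬A2 = 1 − 0.74 = 0.26
  ¬A2 ∨ A3 = min(1, a+b) on (0.26, 0.06) = 0.32
  (A3 ∨ ¬A2) ∧ (¬A2 ∨ A3) = max(0, a+b−1) on (0.32, 0.32) = 0.00
  → value = 0.0000
Under Gödel:
  ¬A2 = 1 − 0.74 = 0.26
  A3 ∨ ¬A2 = max(a, b) on (0.06, 0.26) = 0.26
  ¬A2 = 1 − 0.74 = 0.26
  ¬A2 ∨ A3 = max(a, b) on (0.26, 0.06) = 0.26
  (A3 ∨ ¬A2) ∧ (¬A2 ∨ A3) = min(a, b) on (0.26, 0.26) = 0.26
  → value = 0.2600
|0.0000 − 0.2600| = 0.260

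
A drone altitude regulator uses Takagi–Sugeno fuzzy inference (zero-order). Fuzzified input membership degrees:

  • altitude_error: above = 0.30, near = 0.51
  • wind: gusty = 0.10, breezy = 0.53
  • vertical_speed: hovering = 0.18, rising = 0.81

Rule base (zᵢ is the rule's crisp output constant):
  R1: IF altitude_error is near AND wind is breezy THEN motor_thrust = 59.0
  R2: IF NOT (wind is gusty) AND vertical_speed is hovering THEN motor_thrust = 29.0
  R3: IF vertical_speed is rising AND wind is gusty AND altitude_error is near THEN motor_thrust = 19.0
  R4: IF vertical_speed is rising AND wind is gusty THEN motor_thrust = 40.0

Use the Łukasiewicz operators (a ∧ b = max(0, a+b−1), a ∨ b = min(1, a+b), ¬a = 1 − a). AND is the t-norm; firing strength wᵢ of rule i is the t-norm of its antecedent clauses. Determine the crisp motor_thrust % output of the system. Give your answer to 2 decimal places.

39.00

R1 (z=59.0): near=0.51, breezy=0.53; AND[max(0, a+b−1)] → w = 0.04
R2 (z=29.0): ¬gusty=1−0.10=0.90, hovering=0.18; AND[max(0, a+b−1)] → w = 0.08
R3 (z=19.0): rising=0.81, gusty=0.10, near=0.51; AND[max(0, a+b−1)] → w = 0.00
R4 (z=40.0): rising=0.81, gusty=0.10; AND[max(0, a+b−1)] → w = 0.00
Weighted average = (0.04·59.0 + 0.08·29.0 + 0.00·19.0 + 0.00·40.0) / (0.04 + 0.08 + 0.00 + 0.00)
  = 4.6800 / 0.1200 = 39.00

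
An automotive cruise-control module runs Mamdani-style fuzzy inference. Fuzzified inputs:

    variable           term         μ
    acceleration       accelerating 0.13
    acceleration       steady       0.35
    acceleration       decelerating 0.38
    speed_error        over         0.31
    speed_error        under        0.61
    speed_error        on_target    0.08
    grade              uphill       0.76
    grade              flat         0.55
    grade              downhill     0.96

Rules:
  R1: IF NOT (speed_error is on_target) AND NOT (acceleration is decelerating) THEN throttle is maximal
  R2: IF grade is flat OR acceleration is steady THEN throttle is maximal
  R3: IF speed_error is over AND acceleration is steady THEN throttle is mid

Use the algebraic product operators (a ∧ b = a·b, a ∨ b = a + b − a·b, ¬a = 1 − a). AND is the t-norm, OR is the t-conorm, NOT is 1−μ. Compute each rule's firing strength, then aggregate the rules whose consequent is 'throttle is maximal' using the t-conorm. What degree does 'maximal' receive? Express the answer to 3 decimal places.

0.874

R1: ¬on_target=1−0.08=0.92, ¬decelerating=1−0.38=0.62; AND[a·b] → w = 0.5704
R2: flat=0.55, steady=0.35; OR[a + b − a·b] → w = 0.7075
R3: over=0.31, steady=0.35; AND[a·b] → w = 0.1085
Rules with consequent 'maximal': {R1, R2} → strengths 0.5704, 0.7075
Aggregate via t-conorm [a + b − a·b]: 0.8743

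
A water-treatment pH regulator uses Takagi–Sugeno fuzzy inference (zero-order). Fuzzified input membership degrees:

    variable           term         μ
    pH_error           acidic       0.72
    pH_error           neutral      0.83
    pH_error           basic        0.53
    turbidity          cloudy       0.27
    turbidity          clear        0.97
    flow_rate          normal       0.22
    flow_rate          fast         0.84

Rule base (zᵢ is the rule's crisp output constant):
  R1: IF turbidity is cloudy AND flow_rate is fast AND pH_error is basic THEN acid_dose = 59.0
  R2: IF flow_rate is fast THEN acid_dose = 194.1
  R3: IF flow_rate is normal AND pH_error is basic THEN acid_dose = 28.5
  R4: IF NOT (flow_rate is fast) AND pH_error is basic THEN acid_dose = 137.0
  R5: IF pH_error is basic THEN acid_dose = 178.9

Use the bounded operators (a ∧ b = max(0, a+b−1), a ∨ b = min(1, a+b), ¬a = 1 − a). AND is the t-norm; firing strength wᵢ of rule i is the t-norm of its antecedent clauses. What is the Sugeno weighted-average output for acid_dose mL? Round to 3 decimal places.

188.220

R1 (z=59.0): cloudy=0.27, fast=0.84, basic=0.53; AND[max(0, a+b−1)] → w = 0.00
R2 (z=194.1): fast=0.84 → w = 0.84
R3 (z=28.5): normal=0.22, basic=0.53; AND[max(0, a+b−1)] → w = 0.00
R4 (z=137.0): ¬fast=1−0.84=0.16, basic=0.53; AND[max(0, a+b−1)] → w = 0.00
R5 (z=178.9): basic=0.53 → w = 0.53
Weighted average = (0.00·59.0 + 0.84·194.1 + 0.00·28.5 + 0.00·137.0 + 0.53·178.9) / (0.00 + 0.84 + 0.00 + 0.00 + 0.53)
  = 257.8610 / 1.3700 = 188.220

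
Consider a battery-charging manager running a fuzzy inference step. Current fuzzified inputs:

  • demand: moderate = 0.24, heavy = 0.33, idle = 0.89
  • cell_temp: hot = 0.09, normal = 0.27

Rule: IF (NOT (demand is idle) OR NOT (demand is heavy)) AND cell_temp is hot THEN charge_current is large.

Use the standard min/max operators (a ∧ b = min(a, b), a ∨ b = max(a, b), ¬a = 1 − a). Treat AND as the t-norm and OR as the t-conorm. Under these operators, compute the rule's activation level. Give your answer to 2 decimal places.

firing strength: (¬idle=1−0.89=0.11 OR ¬heavy=1−0.33=0.67) = 0.67; AND[min(a, b)] with hot=0.09 → w = 0.09

0.09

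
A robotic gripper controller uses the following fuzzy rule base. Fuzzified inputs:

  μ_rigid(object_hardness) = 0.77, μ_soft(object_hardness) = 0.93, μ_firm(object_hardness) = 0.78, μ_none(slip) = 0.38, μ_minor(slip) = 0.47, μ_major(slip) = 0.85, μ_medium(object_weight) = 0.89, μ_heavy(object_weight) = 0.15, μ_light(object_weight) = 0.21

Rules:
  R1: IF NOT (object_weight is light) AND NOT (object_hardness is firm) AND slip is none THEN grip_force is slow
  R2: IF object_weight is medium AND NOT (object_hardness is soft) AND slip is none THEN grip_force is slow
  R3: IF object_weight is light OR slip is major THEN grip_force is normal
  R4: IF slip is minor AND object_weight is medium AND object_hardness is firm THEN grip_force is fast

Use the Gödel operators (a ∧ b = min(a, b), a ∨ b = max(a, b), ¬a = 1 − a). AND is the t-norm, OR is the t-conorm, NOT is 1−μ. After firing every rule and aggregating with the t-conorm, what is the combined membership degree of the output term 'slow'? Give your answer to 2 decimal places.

R1: ¬light=1−0.21=0.79, ¬firm=1−0.78=0.22, none=0.38; AND[min(a, b)] → w = 0.22
R2: medium=0.89, ¬soft=1−0.93=0.07, none=0.38; AND[min(a, b)] → w = 0.07
R3: light=0.21, major=0.85; OR[max(a, b)] → w = 0.85
R4: minor=0.47, medium=0.89, firm=0.78; AND[min(a, b)] → w = 0.47
Rules with consequent 'slow': {R1, R2} → strengths 0.22, 0.07
Aggregate via t-conorm [max(a, b)]: 0.22

0.22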